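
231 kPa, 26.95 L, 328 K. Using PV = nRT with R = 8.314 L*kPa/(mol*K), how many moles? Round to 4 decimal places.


PV = nRT, solve for n = PV / (RT).
PV = 231 * 26.95 = 6225.45
RT = 8.314 * 328 = 2726.992
n = 6225.45 / 2726.992
n = 2.28289999 mol, rounded to 4 dp:

2.2829 mol


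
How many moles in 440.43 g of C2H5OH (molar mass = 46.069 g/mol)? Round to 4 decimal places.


n = mass / M
n = 440.43 / 46.069
n = 9.56022488 mol, rounded to 4 dp:

9.5602 mol


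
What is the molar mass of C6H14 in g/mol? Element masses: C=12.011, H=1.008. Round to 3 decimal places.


M = sum(count * atomic_mass) over atoms.
M = 6*12.011 + 14*1.008
M = 72.066 + 14.112
M = 86.178 g/mol, rounded to 3 dp:

86.178 g/mol


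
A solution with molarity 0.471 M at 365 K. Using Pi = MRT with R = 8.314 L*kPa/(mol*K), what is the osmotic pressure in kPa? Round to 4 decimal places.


Osmotic pressure (van't Hoff): Pi = M*R*T.
RT = 8.314 * 365 = 3034.61
Pi = 0.471 * 3034.61
Pi = 1429.30131 kPa, rounded to 4 dp:

1429.3013 kPa


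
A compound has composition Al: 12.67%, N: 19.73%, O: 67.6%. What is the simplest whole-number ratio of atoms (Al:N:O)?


Assume 100 g of compound, divide each mass% by atomic mass to get moles, then normalize by the smallest to get a raw atom ratio.
Moles per 100 g: Al: 12.67/26.982 = 0.4696, N: 19.73/14.007 = 1.4086, O: 67.6/15.999 = 4.2253
Raw ratio (divide by min = 0.4696): Al: 1.0, N: 3.0, O: 8.998
Multiply by 1 to clear fractions: Al: 1.0 ~= 1, N: 3.0 ~= 3, O: 8.998 ~= 9
Reduce by GCD to get the simplest whole-number ratio:

1:3:9


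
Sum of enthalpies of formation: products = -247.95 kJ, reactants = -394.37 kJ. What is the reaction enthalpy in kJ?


dH_rxn = sum(dH_f products) - sum(dH_f reactants)
dH_rxn = -247.95 - (-394.37)
dH_rxn = 146.42 kJ:

146.42 kJ


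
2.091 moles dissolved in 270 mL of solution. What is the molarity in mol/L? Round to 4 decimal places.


Convert volume to liters: V_L = V_mL / 1000.
V_L = 270 / 1000 = 0.27 L
M = n / V_L = 2.091 / 0.27
M = 7.74444444 mol/L, rounded to 4 dp:

7.7444 mol/L


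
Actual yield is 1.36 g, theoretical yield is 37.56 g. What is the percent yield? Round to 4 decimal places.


% yield = 100 * actual / theoretical
% yield = 100 * 1.36 / 37.56
% yield = 3.62087327 %, rounded to 4 dp:

3.6209 %


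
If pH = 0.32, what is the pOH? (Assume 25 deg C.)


At 25 deg C, pH + pOH = 14.
pOH = 14 - pH = 14 - 0.32
pOH = 13.68:

13.68


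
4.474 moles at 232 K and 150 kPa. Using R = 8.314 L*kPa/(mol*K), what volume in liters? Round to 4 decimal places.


PV = nRT, solve for V = nRT / P.
nRT = 4.474 * 8.314 * 232 = 8629.666
V = 8629.666 / 150
V = 57.53110667 L, rounded to 4 dp:

57.5311 L


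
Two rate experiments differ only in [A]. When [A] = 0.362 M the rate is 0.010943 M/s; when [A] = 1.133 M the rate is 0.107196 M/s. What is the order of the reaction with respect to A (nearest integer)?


Rate is proportional to [A]^n, so rate2/rate1 = ([A]2/[A]1)^n. Take logs to solve for n.
rate2/rate1 = 0.107196 / 0.010943 = 9.7959
[A]2/[A]1 = 1.133 / 0.362 = 3.1298
n = ln(9.7959) / ln(3.1298) = 2.0
Nearest integer order:

2


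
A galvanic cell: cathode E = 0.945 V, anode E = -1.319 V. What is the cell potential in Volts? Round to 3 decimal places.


Standard cell potential: E_cell = E_cathode - E_anode.
E_cell = 0.945 - (-1.319)
E_cell = 2.264 V, rounded to 3 dp:

2.264 V


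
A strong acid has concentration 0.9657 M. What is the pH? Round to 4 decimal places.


A strong acid dissociates completely, so [H+] equals the given concentration.
pH = -log10([H+]) = -log10(0.9657)
pH = 0.01515777, rounded to 4 dp:

0.0152


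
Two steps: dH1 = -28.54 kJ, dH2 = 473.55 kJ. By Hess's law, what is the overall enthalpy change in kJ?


Hess's law: enthalpy is a state function, so add the step enthalpies.
dH_total = dH1 + dH2 = -28.54 + (473.55)
dH_total = 445.01 kJ:

445.01 kJ


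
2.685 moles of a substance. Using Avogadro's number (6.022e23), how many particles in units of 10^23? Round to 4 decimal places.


N = n * NA, then divide by 1e23 for the requested units.
N / 1e23 = n * 6.022
N / 1e23 = 2.685 * 6.022
N / 1e23 = 16.16907, rounded to 4 dp:

16.1691


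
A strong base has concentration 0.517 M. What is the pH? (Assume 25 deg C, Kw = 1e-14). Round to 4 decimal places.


A strong base dissociates completely, so [OH-] equals the given concentration.
pOH = -log10([OH-]) = -log10(0.517) = 0.286509
pH = 14 - pOH = 14 - 0.286509
pH = 13.713491, rounded to 4 dp:

13.7135


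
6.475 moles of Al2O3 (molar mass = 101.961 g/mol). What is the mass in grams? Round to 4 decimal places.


mass = n * M
mass = 6.475 * 101.961
mass = 660.197475 g, rounded to 4 dp:

660.1975 g


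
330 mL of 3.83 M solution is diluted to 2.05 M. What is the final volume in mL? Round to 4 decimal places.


Dilution: M1*V1 = M2*V2, solve for V2.
V2 = M1*V1 / M2
V2 = 3.83 * 330 / 2.05
V2 = 1263.9 / 2.05
V2 = 616.53658537 mL, rounded to 4 dp:

616.5366 mL


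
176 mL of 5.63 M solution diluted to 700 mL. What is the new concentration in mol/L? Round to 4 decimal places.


Dilution: M1*V1 = M2*V2, solve for M2.
M2 = M1*V1 / V2
M2 = 5.63 * 176 / 700
M2 = 990.88 / 700
M2 = 1.41554286 mol/L, rounded to 4 dp:

1.4155 mol/L


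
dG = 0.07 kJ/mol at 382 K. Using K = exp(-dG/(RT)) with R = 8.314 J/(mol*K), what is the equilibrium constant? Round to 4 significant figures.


dG is in kJ/mol; multiply by 1000 to match R in J/(mol*K).
RT = 8.314 * 382 = 3175.948 J/mol
exponent = -dG*1000 / (RT) = -(0.07*1000) / 3175.948 = -0.02204066
K = exp(-0.02204066)
K = 0.97820046, rounded to 4 significant figures:

0.9782


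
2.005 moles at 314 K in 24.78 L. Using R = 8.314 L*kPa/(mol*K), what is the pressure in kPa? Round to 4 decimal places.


PV = nRT, solve for P = nRT / V.
nRT = 2.005 * 8.314 * 314 = 5234.245
P = 5234.245 / 24.78
P = 211.22861178 kPa, rounded to 4 dp:

211.2286 kPa


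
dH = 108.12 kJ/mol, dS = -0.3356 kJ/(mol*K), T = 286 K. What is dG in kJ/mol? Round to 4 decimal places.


Gibbs: dG = dH - T*dS (consistent units, dS already in kJ/(mol*K)).
T*dS = 286 * -0.3356 = -95.9816
dG = 108.12 - (-95.9816)
dG = 204.1016 kJ/mol, rounded to 4 dp:

204.1016 kJ/mol


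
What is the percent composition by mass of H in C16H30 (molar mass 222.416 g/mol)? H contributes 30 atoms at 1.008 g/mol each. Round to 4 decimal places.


pct = 100 * (n_elem * M_elem) / M_total
mass_contribution = 30 * 1.008 = 30.24 g/mol
pct = 100 * 30.24 / 222.416
pct = 13.59614416 %, rounded to 4 dp:

13.5961 %


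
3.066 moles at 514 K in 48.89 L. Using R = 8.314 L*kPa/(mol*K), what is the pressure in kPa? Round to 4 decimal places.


PV = nRT, solve for P = nRT / V.
nRT = 3.066 * 8.314 * 514 = 13102.2321
P = 13102.2321 / 48.89
P = 267.99411127 kPa, rounded to 4 dp:

267.9941 kPa


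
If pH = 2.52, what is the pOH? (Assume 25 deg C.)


At 25 deg C, pH + pOH = 14.
pOH = 14 - pH = 14 - 2.52
pOH = 11.48:

11.48


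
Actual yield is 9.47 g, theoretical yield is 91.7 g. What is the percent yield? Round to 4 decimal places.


% yield = 100 * actual / theoretical
% yield = 100 * 9.47 / 91.7
% yield = 10.32715376 %, rounded to 4 dp:

10.3272 %


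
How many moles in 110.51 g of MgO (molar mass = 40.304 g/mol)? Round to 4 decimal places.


n = mass / M
n = 110.51 / 40.304
n = 2.74191147 mol, rounded to 4 dp:

2.7419 mol


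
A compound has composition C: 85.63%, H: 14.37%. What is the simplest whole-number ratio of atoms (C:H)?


Assume 100 g of compound, divide each mass% by atomic mass to get moles, then normalize by the smallest to get a raw atom ratio.
Moles per 100 g: C: 85.63/12.011 = 7.1293, H: 14.37/1.008 = 14.256
Raw ratio (divide by min = 7.1293): C: 1.0, H: 2.0
Multiply by 1 to clear fractions: C: 1.0 ~= 1, H: 2.0 ~= 2
Reduce by GCD to get the simplest whole-number ratio:

1:2


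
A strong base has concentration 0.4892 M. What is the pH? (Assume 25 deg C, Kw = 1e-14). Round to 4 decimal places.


A strong base dissociates completely, so [OH-] equals the given concentration.
pOH = -log10([OH-]) = -log10(0.4892) = 0.310514
pH = 14 - pOH = 14 - 0.310514
pH = 13.689486, rounded to 4 dp:

13.6895


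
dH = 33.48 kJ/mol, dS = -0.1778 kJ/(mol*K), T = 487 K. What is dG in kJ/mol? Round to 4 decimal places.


Gibbs: dG = dH - T*dS (consistent units, dS already in kJ/(mol*K)).
T*dS = 487 * -0.1778 = -86.5886
dG = 33.48 - (-86.5886)
dG = 120.0686 kJ/mol, rounded to 4 dp:

120.0686 kJ/mol


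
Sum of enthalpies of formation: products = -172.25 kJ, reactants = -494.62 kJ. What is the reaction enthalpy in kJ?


dH_rxn = sum(dH_f products) - sum(dH_f reactants)
dH_rxn = -172.25 - (-494.62)
dH_rxn = 322.37 kJ:

322.37 kJ


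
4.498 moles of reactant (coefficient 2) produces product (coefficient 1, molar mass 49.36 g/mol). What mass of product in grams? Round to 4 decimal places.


Use the coefficient ratio to convert reactant moles to product moles, then multiply by the product's molar mass.
moles_P = moles_R * (coeff_P / coeff_R) = 4.498 * (1/2) = 2.249
mass_P = moles_P * M_P = 2.249 * 49.36
mass_P = 111.01064 g, rounded to 4 dp:

111.0106 g


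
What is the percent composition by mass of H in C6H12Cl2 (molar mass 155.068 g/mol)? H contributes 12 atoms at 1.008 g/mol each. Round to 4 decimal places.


pct = 100 * (n_elem * M_elem) / M_total
mass_contribution = 12 * 1.008 = 12.096 g/mol
pct = 100 * 12.096 / 155.068
pct = 7.80044884 %, rounded to 4 dp:

7.8004 %


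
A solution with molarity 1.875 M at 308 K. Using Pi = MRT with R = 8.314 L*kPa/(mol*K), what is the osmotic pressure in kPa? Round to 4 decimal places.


Osmotic pressure (van't Hoff): Pi = M*R*T.
RT = 8.314 * 308 = 2560.712
Pi = 1.875 * 2560.712
Pi = 4801.335 kPa, rounded to 4 dp:

4801.3350 kPa


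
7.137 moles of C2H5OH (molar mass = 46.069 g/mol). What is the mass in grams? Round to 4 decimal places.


mass = n * M
mass = 7.137 * 46.069
mass = 328.794453 g, rounded to 4 dp:

328.7945 g


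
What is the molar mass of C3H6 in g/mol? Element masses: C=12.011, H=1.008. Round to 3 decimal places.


M = sum(count * atomic_mass) over atoms.
M = 3*12.011 + 6*1.008
M = 36.033 + 6.048
M = 42.081 g/mol, rounded to 3 dp:

42.081 g/mol


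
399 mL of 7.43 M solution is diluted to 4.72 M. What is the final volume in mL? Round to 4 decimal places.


Dilution: M1*V1 = M2*V2, solve for V2.
V2 = M1*V1 / M2
V2 = 7.43 * 399 / 4.72
V2 = 2964.57 / 4.72
V2 = 628.08686441 mL, rounded to 4 dp:

628.0869 mL


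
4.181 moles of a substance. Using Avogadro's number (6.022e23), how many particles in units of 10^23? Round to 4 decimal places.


N = n * NA, then divide by 1e23 for the requested units.
N / 1e23 = n * 6.022
N / 1e23 = 4.181 * 6.022
N / 1e23 = 25.177982, rounded to 4 dp:

25.1780


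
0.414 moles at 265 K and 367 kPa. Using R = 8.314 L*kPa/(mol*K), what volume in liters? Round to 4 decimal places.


PV = nRT, solve for V = nRT / P.
nRT = 0.414 * 8.314 * 265 = 912.1289
V = 912.1289 / 367
V = 2.48536485 L, rounded to 4 dp:

2.4854 L


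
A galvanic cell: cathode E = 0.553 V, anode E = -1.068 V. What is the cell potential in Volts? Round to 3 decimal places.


Standard cell potential: E_cell = E_cathode - E_anode.
E_cell = 0.553 - (-1.068)
E_cell = 1.621 V, rounded to 3 dp:

1.621 V


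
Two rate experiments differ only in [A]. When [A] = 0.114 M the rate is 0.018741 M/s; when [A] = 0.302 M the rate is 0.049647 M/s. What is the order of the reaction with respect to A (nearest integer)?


Rate is proportional to [A]^n, so rate2/rate1 = ([A]2/[A]1)^n. Take logs to solve for n.
rate2/rate1 = 0.049647 / 0.018741 = 2.6491
[A]2/[A]1 = 0.302 / 0.114 = 2.6491
n = ln(2.6491) / ln(2.6491) = 1.0
Nearest integer order:

1


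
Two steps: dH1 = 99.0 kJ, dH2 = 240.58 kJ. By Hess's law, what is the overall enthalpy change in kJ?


Hess's law: enthalpy is a state function, so add the step enthalpies.
dH_total = dH1 + dH2 = 99.0 + (240.58)
dH_total = 339.58 kJ:

339.58 kJ


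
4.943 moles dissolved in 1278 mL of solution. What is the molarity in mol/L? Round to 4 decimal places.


Convert volume to liters: V_L = V_mL / 1000.
V_L = 1278 / 1000 = 1.278 L
M = n / V_L = 4.943 / 1.278
M = 3.86776213 mol/L, rounded to 4 dp:

3.8678 mol/L


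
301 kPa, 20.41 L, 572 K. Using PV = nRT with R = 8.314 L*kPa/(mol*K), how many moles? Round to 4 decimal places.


PV = nRT, solve for n = PV / (RT).
PV = 301 * 20.41 = 6143.41
RT = 8.314 * 572 = 4755.608
n = 6143.41 / 4755.608
n = 1.29182431 mol, rounded to 4 dp:

1.2918 mol


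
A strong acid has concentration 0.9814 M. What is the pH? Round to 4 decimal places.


A strong acid dissociates completely, so [H+] equals the given concentration.
pH = -log10([H+]) = -log10(0.9814)
pH = 0.00815395, rounded to 4 dp:

0.0082


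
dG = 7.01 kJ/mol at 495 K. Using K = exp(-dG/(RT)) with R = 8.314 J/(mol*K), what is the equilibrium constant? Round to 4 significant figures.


dG is in kJ/mol; multiply by 1000 to match R in J/(mol*K).
RT = 8.314 * 495 = 4115.43 J/mol
exponent = -dG*1000 / (RT) = -(7.01*1000) / 4115.43 = -1.7033457
K = exp(-1.7033457)
K = 0.18207334, rounded to 4 significant figures:

0.1821


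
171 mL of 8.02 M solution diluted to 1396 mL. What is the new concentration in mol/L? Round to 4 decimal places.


Dilution: M1*V1 = M2*V2, solve for M2.
M2 = M1*V1 / V2
M2 = 8.02 * 171 / 1396
M2 = 1371.42 / 1396
M2 = 0.98239255 mol/L, rounded to 4 dp:

0.9824 mol/L


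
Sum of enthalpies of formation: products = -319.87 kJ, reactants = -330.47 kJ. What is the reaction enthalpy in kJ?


dH_rxn = sum(dH_f products) - sum(dH_f reactants)
dH_rxn = -319.87 - (-330.47)
dH_rxn = 10.6 kJ:

10.60 kJ


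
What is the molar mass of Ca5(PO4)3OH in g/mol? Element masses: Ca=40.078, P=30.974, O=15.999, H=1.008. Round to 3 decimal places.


M = sum(count * atomic_mass) over atoms.
M = 5*40.078 + 3*30.974 + 13*15.999 + 1*1.008
M = 200.39 + 92.922 + 207.987 + 1.008
M = 502.307 g/mol, rounded to 3 dp:

502.307 g/mol


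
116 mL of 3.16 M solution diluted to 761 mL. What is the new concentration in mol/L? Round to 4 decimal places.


Dilution: M1*V1 = M2*V2, solve for M2.
M2 = M1*V1 / V2
M2 = 3.16 * 116 / 761
M2 = 366.56 / 761
M2 = 0.481682 mol/L, rounded to 4 dp:

0.4817 mol/L


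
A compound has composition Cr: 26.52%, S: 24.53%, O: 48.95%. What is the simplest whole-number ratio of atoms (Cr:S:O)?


Assume 100 g of compound, divide each mass% by atomic mass to get moles, then normalize by the smallest to get a raw atom ratio.
Moles per 100 g: Cr: 26.52/51.996 = 0.51, S: 24.53/32.065 = 0.765, O: 48.95/15.999 = 3.0596
Raw ratio (divide by min = 0.51): Cr: 1.0, S: 1.5, O: 5.999
Multiply by 2 to clear fractions: Cr: 2.0 ~= 2, S: 3.0 ~= 3, O: 11.997 ~= 12
Reduce by GCD to get the simplest whole-number ratio:

2:3:12


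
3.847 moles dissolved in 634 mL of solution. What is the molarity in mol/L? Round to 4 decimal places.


Convert volume to liters: V_L = V_mL / 1000.
V_L = 634 / 1000 = 0.634 L
M = n / V_L = 3.847 / 0.634
M = 6.06782334 mol/L, rounded to 4 dp:

6.0678 mol/L


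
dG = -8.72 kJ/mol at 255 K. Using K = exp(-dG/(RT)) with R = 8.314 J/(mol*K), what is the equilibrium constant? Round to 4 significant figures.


dG is in kJ/mol; multiply by 1000 to match R in J/(mol*K).
RT = 8.314 * 255 = 2120.07 J/mol
exponent = -dG*1000 / (RT) = -(-8.72*1000) / 2120.07 = 4.11307174
K = exp(4.11307174)
K = 61.134218, rounded to 4 significant figures:

61.13


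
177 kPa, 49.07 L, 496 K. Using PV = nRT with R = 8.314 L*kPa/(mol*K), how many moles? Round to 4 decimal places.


PV = nRT, solve for n = PV / (RT).
PV = 177 * 49.07 = 8685.39
RT = 8.314 * 496 = 4123.744
n = 8685.39 / 4123.744
n = 2.10619039 mol, rounded to 4 dp:

2.1062 mol


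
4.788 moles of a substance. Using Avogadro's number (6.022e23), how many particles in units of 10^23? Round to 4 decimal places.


N = n * NA, then divide by 1e23 for the requested units.
N / 1e23 = n * 6.022
N / 1e23 = 4.788 * 6.022
N / 1e23 = 28.833336, rounded to 4 dp:

28.8333


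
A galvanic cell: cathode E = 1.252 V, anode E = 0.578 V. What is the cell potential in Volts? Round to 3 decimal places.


Standard cell potential: E_cell = E_cathode - E_anode.
E_cell = 1.252 - (0.578)
E_cell = 0.674 V, rounded to 3 dp:

0.674 V


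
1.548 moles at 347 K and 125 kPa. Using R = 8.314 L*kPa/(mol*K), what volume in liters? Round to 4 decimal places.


PV = nRT, solve for V = nRT / P.
nRT = 1.548 * 8.314 * 347 = 4465.915
V = 4465.915 / 125
V = 35.72732 L, rounded to 4 dp:

35.7273 L


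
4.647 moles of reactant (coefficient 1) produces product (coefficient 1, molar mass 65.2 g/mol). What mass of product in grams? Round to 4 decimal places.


Use the coefficient ratio to convert reactant moles to product moles, then multiply by the product's molar mass.
moles_P = moles_R * (coeff_P / coeff_R) = 4.647 * (1/1) = 4.647
mass_P = moles_P * M_P = 4.647 * 65.2
mass_P = 302.9844 g, rounded to 4 dp:

302.9844 g


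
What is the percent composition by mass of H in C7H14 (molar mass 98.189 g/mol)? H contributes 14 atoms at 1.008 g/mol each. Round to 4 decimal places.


pct = 100 * (n_elem * M_elem) / M_total
mass_contribution = 14 * 1.008 = 14.112 g/mol
pct = 100 * 14.112 / 98.189
pct = 14.37228203 %, rounded to 4 dp:

14.3723 %


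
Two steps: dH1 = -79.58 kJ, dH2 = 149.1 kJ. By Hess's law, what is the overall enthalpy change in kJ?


Hess's law: enthalpy is a state function, so add the step enthalpies.
dH_total = dH1 + dH2 = -79.58 + (149.1)
dH_total = 69.52 kJ:

69.52 kJ


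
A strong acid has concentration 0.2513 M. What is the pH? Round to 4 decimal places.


A strong acid dissociates completely, so [H+] equals the given concentration.
pH = -log10([H+]) = -log10(0.2513)
pH = 0.59980751, rounded to 4 dp:

0.5998


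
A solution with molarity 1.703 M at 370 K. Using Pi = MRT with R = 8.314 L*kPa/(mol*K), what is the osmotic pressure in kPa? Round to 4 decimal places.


Osmotic pressure (van't Hoff): Pi = M*R*T.
RT = 8.314 * 370 = 3076.18
Pi = 1.703 * 3076.18
Pi = 5238.73454 kPa, rounded to 4 dp:

5238.7345 kPa


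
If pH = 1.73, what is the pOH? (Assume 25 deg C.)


At 25 deg C, pH + pOH = 14.
pOH = 14 - pH = 14 - 1.73
pOH = 12.27:

12.27


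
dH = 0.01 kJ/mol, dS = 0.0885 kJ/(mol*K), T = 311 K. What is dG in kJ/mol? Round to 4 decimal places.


Gibbs: dG = dH - T*dS (consistent units, dS already in kJ/(mol*K)).
T*dS = 311 * 0.0885 = 27.5235
dG = 0.01 - (27.5235)
dG = -27.5135 kJ/mol, rounded to 4 dp:

-27.5135 kJ/mol


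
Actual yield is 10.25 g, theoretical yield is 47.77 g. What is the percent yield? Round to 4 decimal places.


% yield = 100 * actual / theoretical
% yield = 100 * 10.25 / 47.77
% yield = 21.45698137 %, rounded to 4 dp:

21.4570 %


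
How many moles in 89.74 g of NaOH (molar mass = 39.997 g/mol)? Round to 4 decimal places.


n = mass / M
n = 89.74 / 39.997
n = 2.24366828 mol, rounded to 4 dp:

2.2437 mol


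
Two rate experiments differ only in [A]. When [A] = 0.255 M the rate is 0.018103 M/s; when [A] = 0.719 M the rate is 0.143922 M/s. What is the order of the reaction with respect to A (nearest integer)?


Rate is proportional to [A]^n, so rate2/rate1 = ([A]2/[A]1)^n. Take logs to solve for n.
rate2/rate1 = 0.143922 / 0.018103 = 7.9502
[A]2/[A]1 = 0.719 / 0.255 = 2.8196
n = ln(7.9502) / ln(2.8196) = 2.0
Nearest integer order:

2


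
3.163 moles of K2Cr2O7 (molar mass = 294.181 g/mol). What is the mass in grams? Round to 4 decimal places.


mass = n * M
mass = 3.163 * 294.181
mass = 930.494503 g, rounded to 4 dp:

930.4945 g


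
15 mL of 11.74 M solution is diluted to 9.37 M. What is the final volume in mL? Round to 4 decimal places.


Dilution: M1*V1 = M2*V2, solve for V2.
V2 = M1*V1 / M2
V2 = 11.74 * 15 / 9.37
V2 = 176.1 / 9.37
V2 = 18.79402348 mL, rounded to 4 dp:

18.7940 mL


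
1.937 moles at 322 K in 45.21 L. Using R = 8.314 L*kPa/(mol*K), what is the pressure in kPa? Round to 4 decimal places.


PV = nRT, solve for P = nRT / V.
nRT = 1.937 * 8.314 * 322 = 5185.5582
P = 5185.5582 / 45.21
P = 114.69936297 kPa, rounded to 4 dp:

114.6994 kPa


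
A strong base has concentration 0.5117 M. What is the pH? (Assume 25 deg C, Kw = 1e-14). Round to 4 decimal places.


A strong base dissociates completely, so [OH-] equals the given concentration.
pOH = -log10([OH-]) = -log10(0.5117) = 0.290985
pH = 14 - pOH = 14 - 0.290985
pH = 13.709015, rounded to 4 dp:

13.7090


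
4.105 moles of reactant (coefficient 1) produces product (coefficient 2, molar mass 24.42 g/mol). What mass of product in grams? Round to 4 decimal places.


Use the coefficient ratio to convert reactant moles to product moles, then multiply by the product's molar mass.
moles_P = moles_R * (coeff_P / coeff_R) = 4.105 * (2/1) = 8.21
mass_P = moles_P * M_P = 8.21 * 24.42
mass_P = 200.4882 g, rounded to 4 dp:

200.4882 g


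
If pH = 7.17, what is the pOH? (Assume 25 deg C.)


At 25 deg C, pH + pOH = 14.
pOH = 14 - pH = 14 - 7.17
pOH = 6.83:

6.83


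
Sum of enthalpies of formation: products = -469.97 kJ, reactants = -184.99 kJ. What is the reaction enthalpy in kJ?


dH_rxn = sum(dH_f products) - sum(dH_f reactants)
dH_rxn = -469.97 - (-184.99)
dH_rxn = -284.98 kJ:

-284.98 kJ


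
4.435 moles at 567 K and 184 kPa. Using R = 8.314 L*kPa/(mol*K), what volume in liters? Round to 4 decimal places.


PV = nRT, solve for V = nRT / P.
nRT = 4.435 * 8.314 * 567 = 20906.7585
V = 20906.7585 / 184
V = 113.6236875 L, rounded to 4 dp:

113.6237 L


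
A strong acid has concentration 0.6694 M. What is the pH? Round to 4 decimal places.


A strong acid dissociates completely, so [H+] equals the given concentration.
pH = -log10([H+]) = -log10(0.6694)
pH = 0.17431429, rounded to 4 dp:

0.1743


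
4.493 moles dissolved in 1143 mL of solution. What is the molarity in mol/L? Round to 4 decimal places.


Convert volume to liters: V_L = V_mL / 1000.
V_L = 1143 / 1000 = 1.143 L
M = n / V_L = 4.493 / 1.143
M = 3.93088364 mol/L, rounded to 4 dp:

3.9309 mol/L


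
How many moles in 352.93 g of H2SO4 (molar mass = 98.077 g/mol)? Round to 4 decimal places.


n = mass / M
n = 352.93 / 98.077
n = 3.59849914 mol, rounded to 4 dp:

3.5985 mol


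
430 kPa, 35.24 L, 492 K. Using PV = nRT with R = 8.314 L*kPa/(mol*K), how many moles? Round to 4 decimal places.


PV = nRT, solve for n = PV / (RT).
PV = 430 * 35.24 = 15153.2
RT = 8.314 * 492 = 4090.488
n = 15153.2 / 4090.488
n = 3.70449687 mol, rounded to 4 dp:

3.7045 mol


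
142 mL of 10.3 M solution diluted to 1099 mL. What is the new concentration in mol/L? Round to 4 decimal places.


Dilution: M1*V1 = M2*V2, solve for M2.
M2 = M1*V1 / V2
M2 = 10.3 * 142 / 1099
M2 = 1462.6 / 1099
M2 = 1.33084622 mol/L, rounded to 4 dp:

1.3308 mol/L


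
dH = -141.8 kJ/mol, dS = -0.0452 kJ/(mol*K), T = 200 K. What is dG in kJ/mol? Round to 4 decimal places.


Gibbs: dG = dH - T*dS (consistent units, dS already in kJ/(mol*K)).
T*dS = 200 * -0.0452 = -9.04
dG = -141.8 - (-9.04)
dG = -132.76 kJ/mol, rounded to 4 dp:

-132.7600 kJ/mol


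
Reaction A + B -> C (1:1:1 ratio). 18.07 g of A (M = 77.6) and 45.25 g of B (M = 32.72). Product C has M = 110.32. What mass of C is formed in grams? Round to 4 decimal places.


Find moles of each reactant; the smaller value is the limiting reagent in a 1:1:1 reaction, so moles_C equals moles of the limiter.
n_A = mass_A / M_A = 18.07 / 77.6 = 0.232861 mol
n_B = mass_B / M_B = 45.25 / 32.72 = 1.382946 mol
Limiting reagent: A (smaller), n_limiting = 0.232861 mol
mass_C = n_limiting * M_C = 0.232861 * 110.32
mass_C = 25.68922552 g, rounded to 4 dp:

25.6892 g


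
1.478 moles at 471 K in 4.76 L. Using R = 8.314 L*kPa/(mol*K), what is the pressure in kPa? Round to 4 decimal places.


PV = nRT, solve for P = nRT / V.
nRT = 1.478 * 8.314 * 471 = 5787.6913
P = 5787.6913 / 4.76
P = 1215.90153361 kPa, rounded to 4 dp:

1215.9015 kPa


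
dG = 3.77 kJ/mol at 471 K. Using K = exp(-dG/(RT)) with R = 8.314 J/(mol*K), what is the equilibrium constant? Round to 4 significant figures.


dG is in kJ/mol; multiply by 1000 to match R in J/(mol*K).
RT = 8.314 * 471 = 3915.894 J/mol
exponent = -dG*1000 / (RT) = -(3.77*1000) / 3915.894 = -0.96274312
K = exp(-0.96274312)
K = 0.381844, rounded to 4 significant figures:

0.3818


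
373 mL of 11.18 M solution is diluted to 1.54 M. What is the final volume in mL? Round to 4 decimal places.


Dilution: M1*V1 = M2*V2, solve for V2.
V2 = M1*V1 / M2
V2 = 11.18 * 373 / 1.54
V2 = 4170.14 / 1.54
V2 = 2707.88311688 mL, rounded to 4 dp:

2707.8831 mL


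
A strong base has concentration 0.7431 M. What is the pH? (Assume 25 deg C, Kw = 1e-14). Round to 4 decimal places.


A strong base dissociates completely, so [OH-] equals the given concentration.
pOH = -log10([OH-]) = -log10(0.7431) = 0.128953
pH = 14 - pOH = 14 - 0.128953
pH = 13.871047, rounded to 4 dp:

13.8710


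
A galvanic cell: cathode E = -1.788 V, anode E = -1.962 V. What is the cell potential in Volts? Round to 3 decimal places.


Standard cell potential: E_cell = E_cathode - E_anode.
E_cell = -1.788 - (-1.962)
E_cell = 0.174 V, rounded to 3 dp:

0.174 V


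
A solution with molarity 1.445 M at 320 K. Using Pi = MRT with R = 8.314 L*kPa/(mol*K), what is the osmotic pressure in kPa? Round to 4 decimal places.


Osmotic pressure (van't Hoff): Pi = M*R*T.
RT = 8.314 * 320 = 2660.48
Pi = 1.445 * 2660.48
Pi = 3844.3936 kPa, rounded to 4 dp:

3844.3936 kPa


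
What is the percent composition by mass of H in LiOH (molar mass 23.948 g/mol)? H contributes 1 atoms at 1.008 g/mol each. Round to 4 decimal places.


pct = 100 * (n_elem * M_elem) / M_total
mass_contribution = 1 * 1.008 = 1.008 g/mol
pct = 100 * 1.008 / 23.948
pct = 4.20911976 %, rounded to 4 dp:

4.2091 %


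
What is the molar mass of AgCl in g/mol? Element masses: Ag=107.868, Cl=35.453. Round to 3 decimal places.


M = sum(count * atomic_mass) over atoms.
M = 1*107.868 + 1*35.453
M = 107.868 + 35.453
M = 143.321 g/mol, rounded to 3 dp:

143.321 g/mol


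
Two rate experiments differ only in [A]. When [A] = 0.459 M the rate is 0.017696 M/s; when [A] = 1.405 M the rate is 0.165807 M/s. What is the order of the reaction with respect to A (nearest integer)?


Rate is proportional to [A]^n, so rate2/rate1 = ([A]2/[A]1)^n. Take logs to solve for n.
rate2/rate1 = 0.165807 / 0.017696 = 9.3697
[A]2/[A]1 = 1.405 / 0.459 = 3.061
n = ln(9.3697) / ln(3.061) = 2.0
Nearest integer order:

2


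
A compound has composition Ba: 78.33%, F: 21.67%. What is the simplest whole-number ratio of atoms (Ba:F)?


Assume 100 g of compound, divide each mass% by atomic mass to get moles, then normalize by the smallest to get a raw atom ratio.
Moles per 100 g: Ba: 78.33/137.327 = 0.5704, F: 21.67/18.998 = 1.1406
Raw ratio (divide by min = 0.5704): Ba: 1.0, F: 2.0
Multiply by 1 to clear fractions: Ba: 1.0 ~= 1, F: 2.0 ~= 2
Reduce by GCD to get the simplest whole-number ratio:

1:2


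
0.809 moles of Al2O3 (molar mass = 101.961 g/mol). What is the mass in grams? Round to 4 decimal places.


mass = n * M
mass = 0.809 * 101.961
mass = 82.486449 g, rounded to 4 dp:

82.4864 g


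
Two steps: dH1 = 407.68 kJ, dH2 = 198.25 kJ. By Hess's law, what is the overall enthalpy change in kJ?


Hess's law: enthalpy is a state function, so add the step enthalpies.
dH_total = dH1 + dH2 = 407.68 + (198.25)
dH_total = 605.93 kJ:

605.93 kJ


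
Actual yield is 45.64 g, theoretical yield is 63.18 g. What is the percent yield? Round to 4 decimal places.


% yield = 100 * actual / theoretical
% yield = 100 * 45.64 / 63.18
% yield = 72.23805002 %, rounded to 4 dp:

72.2381 %


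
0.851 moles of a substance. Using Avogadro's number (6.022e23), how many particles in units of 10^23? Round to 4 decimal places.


N = n * NA, then divide by 1e23 for the requested units.
N / 1e23 = n * 6.022
N / 1e23 = 0.851 * 6.022
N / 1e23 = 5.124722, rounded to 4 dp:

5.1247


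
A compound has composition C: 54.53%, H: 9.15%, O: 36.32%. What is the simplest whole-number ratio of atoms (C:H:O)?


Assume 100 g of compound, divide each mass% by atomic mass to get moles, then normalize by the smallest to get a raw atom ratio.
Moles per 100 g: C: 54.53/12.011 = 4.54, H: 9.15/1.008 = 9.0774, O: 36.32/15.999 = 2.2701
Raw ratio (divide by min = 2.2701): C: 2.0, H: 3.999, O: 1.0
Multiply by 1 to clear fractions: C: 2.0 ~= 2, H: 3.999 ~= 4, O: 1.0 ~= 1
Reduce by GCD to get the simplest whole-number ratio:

2:4:1


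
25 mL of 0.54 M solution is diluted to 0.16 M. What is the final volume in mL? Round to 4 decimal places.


Dilution: M1*V1 = M2*V2, solve for V2.
V2 = M1*V1 / M2
V2 = 0.54 * 25 / 0.16
V2 = 13.5 / 0.16
V2 = 84.375 mL, rounded to 4 dp:

84.3750 mL


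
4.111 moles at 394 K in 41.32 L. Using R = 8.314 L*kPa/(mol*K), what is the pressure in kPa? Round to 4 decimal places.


PV = nRT, solve for P = nRT / V.
nRT = 4.111 * 8.314 * 394 = 13466.4685
P = 13466.4685 / 41.32
P = 325.90678848 kPa, rounded to 4 dp:

325.9068 kPa


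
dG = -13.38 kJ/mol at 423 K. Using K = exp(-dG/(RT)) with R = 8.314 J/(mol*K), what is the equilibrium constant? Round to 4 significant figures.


dG is in kJ/mol; multiply by 1000 to match R in J/(mol*K).
RT = 8.314 * 423 = 3516.822 J/mol
exponent = -dG*1000 / (RT) = -(-13.38*1000) / 3516.822 = 3.80457129
K = exp(3.80457129)
K = 44.905994, rounded to 4 significant figures:

44.91


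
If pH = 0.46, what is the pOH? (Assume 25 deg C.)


At 25 deg C, pH + pOH = 14.
pOH = 14 - pH = 14 - 0.46
pOH = 13.54:

13.54


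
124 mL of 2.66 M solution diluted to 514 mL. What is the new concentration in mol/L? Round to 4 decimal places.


Dilution: M1*V1 = M2*V2, solve for M2.
M2 = M1*V1 / V2
M2 = 2.66 * 124 / 514
M2 = 329.84 / 514
M2 = 0.64171206 mol/L, rounded to 4 dp:

0.6417 mol/L


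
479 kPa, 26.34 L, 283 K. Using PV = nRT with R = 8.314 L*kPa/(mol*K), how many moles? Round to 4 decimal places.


PV = nRT, solve for n = PV / (RT).
PV = 479 * 26.34 = 12616.86
RT = 8.314 * 283 = 2352.862
n = 12616.86 / 2352.862
n = 5.36234594 mol, rounded to 4 dp:

5.3623 mol


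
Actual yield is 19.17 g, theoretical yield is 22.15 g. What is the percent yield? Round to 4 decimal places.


% yield = 100 * actual / theoretical
% yield = 100 * 19.17 / 22.15
% yield = 86.5462754 %, rounded to 4 dp:

86.5463 %


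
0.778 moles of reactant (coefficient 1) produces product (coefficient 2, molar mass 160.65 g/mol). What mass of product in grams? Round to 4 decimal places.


Use the coefficient ratio to convert reactant moles to product moles, then multiply by the product's molar mass.
moles_P = moles_R * (coeff_P / coeff_R) = 0.778 * (2/1) = 1.556
mass_P = moles_P * M_P = 1.556 * 160.65
mass_P = 249.9714 g, rounded to 4 dp:

249.9714 g


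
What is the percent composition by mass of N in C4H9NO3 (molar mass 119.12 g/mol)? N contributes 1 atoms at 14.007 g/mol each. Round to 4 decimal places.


pct = 100 * (n_elem * M_elem) / M_total
mass_contribution = 1 * 14.007 = 14.007 g/mol
pct = 100 * 14.007 / 119.12
pct = 11.75873069 %, rounded to 4 dp:

11.7587 %


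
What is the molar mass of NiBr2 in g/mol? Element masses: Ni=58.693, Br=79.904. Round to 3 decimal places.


M = sum(count * atomic_mass) over atoms.
M = 1*58.693 + 2*79.904
M = 58.693 + 159.808
M = 218.501 g/mol, rounded to 3 dp:

218.501 g/mol


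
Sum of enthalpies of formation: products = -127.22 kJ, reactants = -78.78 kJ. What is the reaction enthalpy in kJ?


dH_rxn = sum(dH_f products) - sum(dH_f reactants)
dH_rxn = -127.22 - (-78.78)
dH_rxn = -48.44 kJ:

-48.44 kJ


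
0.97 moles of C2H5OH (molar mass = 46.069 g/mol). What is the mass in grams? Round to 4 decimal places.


mass = n * M
mass = 0.97 * 46.069
mass = 44.68693 g, rounded to 4 dp:

44.6869 g


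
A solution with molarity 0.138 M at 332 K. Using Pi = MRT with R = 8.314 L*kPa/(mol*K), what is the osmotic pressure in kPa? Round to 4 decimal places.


Osmotic pressure (van't Hoff): Pi = M*R*T.
RT = 8.314 * 332 = 2760.248
Pi = 0.138 * 2760.248
Pi = 380.914224 kPa, rounded to 4 dp:

380.9142 kPa


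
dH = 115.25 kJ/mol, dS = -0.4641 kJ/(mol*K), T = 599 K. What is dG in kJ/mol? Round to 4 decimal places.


Gibbs: dG = dH - T*dS (consistent units, dS already in kJ/(mol*K)).
T*dS = 599 * -0.4641 = -277.9959
dG = 115.25 - (-277.9959)
dG = 393.2459 kJ/mol, rounded to 4 dp:

393.2459 kJ/mol


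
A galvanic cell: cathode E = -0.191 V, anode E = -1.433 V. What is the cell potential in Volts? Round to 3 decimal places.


Standard cell potential: E_cell = E_cathode - E_anode.
E_cell = -0.191 - (-1.433)
E_cell = 1.242 V, rounded to 3 dp:

1.242 V


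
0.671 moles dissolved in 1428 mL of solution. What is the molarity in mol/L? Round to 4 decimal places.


Convert volume to liters: V_L = V_mL / 1000.
V_L = 1428 / 1000 = 1.428 L
M = n / V_L = 0.671 / 1.428
M = 0.46988796 mol/L, rounded to 4 dp:

0.4699 mol/L


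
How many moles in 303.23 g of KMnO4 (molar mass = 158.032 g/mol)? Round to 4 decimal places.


n = mass / M
n = 303.23 / 158.032
n = 1.9187886 mol, rounded to 4 dp:

1.9188 mol


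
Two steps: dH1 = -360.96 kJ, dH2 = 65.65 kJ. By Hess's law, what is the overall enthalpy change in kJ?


Hess's law: enthalpy is a state function, so add the step enthalpies.
dH_total = dH1 + dH2 = -360.96 + (65.65)
dH_total = -295.31 kJ:

-295.31 kJ


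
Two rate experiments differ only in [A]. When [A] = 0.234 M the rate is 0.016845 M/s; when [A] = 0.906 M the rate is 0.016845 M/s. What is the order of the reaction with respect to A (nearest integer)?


Rate is proportional to [A]^n, so rate2/rate1 = ([A]2/[A]1)^n. Take logs to solve for n.
rate2/rate1 = 0.016845 / 0.016845 = 1.0
[A]2/[A]1 = 0.906 / 0.234 = 3.8718
n = ln(1.0) / ln(3.8718) = 0.0
Nearest integer order:

0


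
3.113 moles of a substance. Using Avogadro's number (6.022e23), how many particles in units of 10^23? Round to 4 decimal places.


N = n * NA, then divide by 1e23 for the requested units.
N / 1e23 = n * 6.022
N / 1e23 = 3.113 * 6.022
N / 1e23 = 18.746486, rounded to 4 dp:

18.7465


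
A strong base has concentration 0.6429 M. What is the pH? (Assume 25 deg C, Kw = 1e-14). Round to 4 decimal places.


A strong base dissociates completely, so [OH-] equals the given concentration.
pOH = -log10([OH-]) = -log10(0.6429) = 0.191857
pH = 14 - pOH = 14 - 0.191857
pH = 13.808143, rounded to 4 dp:

13.8081


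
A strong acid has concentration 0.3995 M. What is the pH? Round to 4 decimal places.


A strong acid dissociates completely, so [H+] equals the given concentration.
pH = -log10([H+]) = -log10(0.3995)
pH = 0.39848322, rounded to 4 dp:

0.3985


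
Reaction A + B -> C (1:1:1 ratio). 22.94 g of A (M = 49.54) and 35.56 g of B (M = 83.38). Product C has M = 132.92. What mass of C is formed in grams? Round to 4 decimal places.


Find moles of each reactant; the smaller value is the limiting reagent in a 1:1:1 reaction, so moles_C equals moles of the limiter.
n_A = mass_A / M_A = 22.94 / 49.54 = 0.46306 mol
n_B = mass_B / M_B = 35.56 / 83.38 = 0.426481 mol
Limiting reagent: B (smaller), n_limiting = 0.426481 mol
mass_C = n_limiting * M_C = 0.426481 * 132.92
mass_C = 56.68785452 g, rounded to 4 dp:

56.6879 g


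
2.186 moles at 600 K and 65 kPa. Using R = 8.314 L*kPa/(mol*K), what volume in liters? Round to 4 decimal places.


PV = nRT, solve for V = nRT / P.
nRT = 2.186 * 8.314 * 600 = 10904.6424
V = 10904.6424 / 65
V = 167.76372923 L, rounded to 4 dp:

167.7637 L


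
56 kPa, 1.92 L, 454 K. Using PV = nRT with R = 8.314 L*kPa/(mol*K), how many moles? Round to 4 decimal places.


PV = nRT, solve for n = PV / (RT).
PV = 56 * 1.92 = 107.52
RT = 8.314 * 454 = 3774.556
n = 107.52 / 3774.556
n = 0.02848547 mol, rounded to 4 dp:

0.0285 mol


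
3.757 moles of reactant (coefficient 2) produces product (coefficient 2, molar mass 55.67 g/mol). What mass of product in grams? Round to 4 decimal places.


Use the coefficient ratio to convert reactant moles to product moles, then multiply by the product's molar mass.
moles_P = moles_R * (coeff_P / coeff_R) = 3.757 * (2/2) = 3.757
mass_P = moles_P * M_P = 3.757 * 55.67
mass_P = 209.15219 g, rounded to 4 dp:

209.1522 g


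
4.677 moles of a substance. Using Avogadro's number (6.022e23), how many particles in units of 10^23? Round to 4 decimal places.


N = n * NA, then divide by 1e23 for the requested units.
N / 1e23 = n * 6.022
N / 1e23 = 4.677 * 6.022
N / 1e23 = 28.164894, rounded to 4 dp:

28.1649


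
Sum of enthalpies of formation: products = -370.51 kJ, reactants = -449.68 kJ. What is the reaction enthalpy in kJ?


dH_rxn = sum(dH_f products) - sum(dH_f reactants)
dH_rxn = -370.51 - (-449.68)
dH_rxn = 79.17 kJ:

79.17 kJ


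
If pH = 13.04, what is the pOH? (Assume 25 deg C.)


At 25 deg C, pH + pOH = 14.
pOH = 14 - pH = 14 - 13.04
pOH = 0.96:

0.96


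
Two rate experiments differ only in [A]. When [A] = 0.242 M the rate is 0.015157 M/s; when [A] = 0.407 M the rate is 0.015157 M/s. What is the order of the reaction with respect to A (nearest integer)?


Rate is proportional to [A]^n, so rate2/rate1 = ([A]2/[A]1)^n. Take logs to solve for n.
rate2/rate1 = 0.015157 / 0.015157 = 1.0
[A]2/[A]1 = 0.407 / 0.242 = 1.6818
n = ln(1.0) / ln(1.6818) = 0.0
Nearest integer order:

0


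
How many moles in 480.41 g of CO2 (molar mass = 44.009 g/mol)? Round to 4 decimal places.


n = mass / M
n = 480.41 / 44.009
n = 10.91617624 mol, rounded to 4 dp:

10.9162 mol


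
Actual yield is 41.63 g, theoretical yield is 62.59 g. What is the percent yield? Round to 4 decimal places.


% yield = 100 * actual / theoretical
% yield = 100 * 41.63 / 62.59
% yield = 66.5122224 %, rounded to 4 dp:

66.5122 %


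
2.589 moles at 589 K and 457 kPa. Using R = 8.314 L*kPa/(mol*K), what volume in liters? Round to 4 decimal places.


PV = nRT, solve for V = nRT / P.
nRT = 2.589 * 8.314 * 589 = 12678.1932
V = 12678.1932 / 457
V = 27.74221707 L, rounded to 4 dp:

27.7422 L


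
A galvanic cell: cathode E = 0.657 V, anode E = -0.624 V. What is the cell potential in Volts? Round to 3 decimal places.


Standard cell potential: E_cell = E_cathode - E_anode.
E_cell = 0.657 - (-0.624)
E_cell = 1.281 V, rounded to 3 dp:

1.281 V


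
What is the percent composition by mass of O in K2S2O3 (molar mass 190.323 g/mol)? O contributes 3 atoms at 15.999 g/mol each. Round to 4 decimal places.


pct = 100 * (n_elem * M_elem) / M_total
mass_contribution = 3 * 15.999 = 47.997 g/mol
pct = 100 * 47.997 / 190.323
pct = 25.21870715 %, rounded to 4 dp:

25.2187 %


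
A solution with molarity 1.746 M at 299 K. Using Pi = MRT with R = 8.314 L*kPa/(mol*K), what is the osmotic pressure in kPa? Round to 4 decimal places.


Osmotic pressure (van't Hoff): Pi = M*R*T.
RT = 8.314 * 299 = 2485.886
Pi = 1.746 * 2485.886
Pi = 4340.356956 kPa, rounded to 4 dp:

4340.3570 kPa


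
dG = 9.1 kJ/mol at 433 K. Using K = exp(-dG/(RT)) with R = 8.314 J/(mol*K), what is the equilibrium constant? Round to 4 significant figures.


dG is in kJ/mol; multiply by 1000 to match R in J/(mol*K).
RT = 8.314 * 433 = 3599.962 J/mol
exponent = -dG*1000 / (RT) = -(9.1*1000) / 3599.962 = -2.52780446
K = exp(-2.52780446)
K = 0.079834107, rounded to 4 significant figures:

0.07983


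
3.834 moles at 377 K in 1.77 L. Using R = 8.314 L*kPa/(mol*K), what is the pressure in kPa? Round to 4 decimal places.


PV = nRT, solve for P = nRT / V.
nRT = 3.834 * 8.314 * 377 = 12017.2053
P = 12017.2053 / 1.77
P = 6789.38152542 kPa, rounded to 4 dp:

6789.3815 kPa


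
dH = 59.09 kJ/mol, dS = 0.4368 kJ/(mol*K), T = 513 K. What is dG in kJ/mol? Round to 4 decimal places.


Gibbs: dG = dH - T*dS (consistent units, dS already in kJ/(mol*K)).
T*dS = 513 * 0.4368 = 224.0784
dG = 59.09 - (224.0784)
dG = -164.9884 kJ/mol, rounded to 4 dp:

-164.9884 kJ/mol
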